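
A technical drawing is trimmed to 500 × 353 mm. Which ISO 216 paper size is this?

Aspect ratio 500/353 ≈ 1.416 — close to the ISO √2 ≈ 1.414.
In the B-series (B0 = 1000 × 1414 mm): B3 = 353 × 500 mm.

B3 (353 × 500 mm)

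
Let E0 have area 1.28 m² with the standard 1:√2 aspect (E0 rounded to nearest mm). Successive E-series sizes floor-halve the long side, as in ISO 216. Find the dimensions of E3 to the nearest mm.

Let E0's short side be w mm. w · w√2 = 1.28 m² = 1,280,000 mm², so w ≈ 951.4 mm and w√2 ≈ 1345.4 mm → E0 = 951 × 1345 mm.
E1: ⌊1345/2⌋ × 951 = 672 × 951 mm
E2: ⌊951/2⌋ × 672 = 475 × 672 mm
E3: ⌊672/2⌋ × 475 = 336 × 475 mm

336 × 475 mm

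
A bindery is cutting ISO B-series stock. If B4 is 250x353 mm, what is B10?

31 × 44 mm

B5: ⌊353/2⌋ × 250 = 176 × 250 mm
B6: ⌊250/2⌋ × 176 = 125 × 176 mm
B7: ⌊176/2⌋ × 125 = 88 × 125 mm
B8: ⌊125/2⌋ × 88 = 62 × 88 mm
B9: ⌊88/2⌋ × 62 = 44 × 62 mm
B10: ⌊62/2⌋ × 44 = 31 × 44 mm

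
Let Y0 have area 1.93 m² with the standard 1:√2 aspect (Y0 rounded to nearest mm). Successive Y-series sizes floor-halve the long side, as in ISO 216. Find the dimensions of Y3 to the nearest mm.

Let Y0's short side be w mm. w · w√2 = 1.93 m² = 1,930,000 mm², so w ≈ 1168.2 mm and w√2 ≈ 1652.1 mm → Y0 = 1168 × 1652 mm.
Y1: ⌊1652/2⌋ × 1168 = 826 × 1168 mm
Y2: ⌊1168/2⌋ × 826 = 584 × 826 mm
Y3: ⌊826/2⌋ × 584 = 413 × 584 mm

413 × 584 mm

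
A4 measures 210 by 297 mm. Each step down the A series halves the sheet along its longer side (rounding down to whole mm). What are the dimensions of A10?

26 × 37 mm

A5: ⌊297/2⌋ × 210 = 148 × 210 mm
A6: ⌊210/2⌋ × 148 = 105 × 148 mm
A7: ⌊148/2⌋ × 105 = 74 × 105 mm
A8: ⌊105/2⌋ × 74 = 52 × 74 mm
A9: ⌊74/2⌋ × 52 = 37 × 52 mm
A10: ⌊52/2⌋ × 37 = 26 × 37 mm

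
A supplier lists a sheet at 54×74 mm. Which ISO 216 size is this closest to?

A8 (52 × 74 mm)

Aspect ratio 74/54 ≈ 1.370 (ISO target is √2 ≈ 1.414).
In the A-series (A0 area = 1 m²): A8 = 52 × 74 mm.
Off by 2 mm total — nearest standard size.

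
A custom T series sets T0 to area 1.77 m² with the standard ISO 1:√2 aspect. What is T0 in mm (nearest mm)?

1119 × 1582 mm

Let the short side be w mm. Then w · w√2 = 1.77 m² = 1,770,000 mm².
w² = 1,770,000/√2, so w ≈ 1118.7 mm; long side = w√2 ≈ 1582.1 mm.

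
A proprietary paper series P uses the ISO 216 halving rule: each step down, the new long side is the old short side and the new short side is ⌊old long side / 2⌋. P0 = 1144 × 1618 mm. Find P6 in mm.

143 × 202 mm

P1 = 809 × 1144 mm (from P0 by 1 halving).
P2: ⌊1144/2⌋ × 809 = 572 × 809 mm
P3: ⌊809/2⌋ × 572 = 404 × 572 mm
P4: ⌊572/2⌋ × 404 = 286 × 404 mm
P5: ⌊404/2⌋ × 286 = 202 × 286 mm
P6: ⌊286/2⌋ × 202 = 143 × 202 mm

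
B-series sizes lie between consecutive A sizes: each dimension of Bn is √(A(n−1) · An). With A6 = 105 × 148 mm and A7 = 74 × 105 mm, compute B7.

Short side: √(105 · 74) = √7770 ≈ 88.1 → 88 mm
Long side: √(148 · 105) = √15540 ≈ 124.7 → 125 mm

88 × 125 mm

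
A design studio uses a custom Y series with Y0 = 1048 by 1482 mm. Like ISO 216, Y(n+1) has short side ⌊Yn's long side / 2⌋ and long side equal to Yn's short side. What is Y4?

262 × 370 mm

Y1: ⌊1482/2⌋ × 1048 = 741 × 1048 mm
Y2: ⌊1048/2⌋ × 741 = 524 × 741 mm
Y3: ⌊741/2⌋ × 524 = 370 × 524 mm
Y4: ⌊524/2⌋ × 370 = 262 × 370 mm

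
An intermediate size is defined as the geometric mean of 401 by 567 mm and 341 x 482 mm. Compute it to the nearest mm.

Short side: √(401 · 341) = √136741 ≈ 369.8 → 370 mm
Long side: √(567 · 482) = √273294 ≈ 522.8 → 523 mm

370 × 523 mm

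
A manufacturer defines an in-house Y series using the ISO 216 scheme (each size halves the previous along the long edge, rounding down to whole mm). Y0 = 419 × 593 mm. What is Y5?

Y1: ⌊593/2⌋ × 419 = 296 × 419 mm
Y2: ⌊419/2⌋ × 296 = 209 × 296 mm
Y3: ⌊296/2⌋ × 209 = 148 × 209 mm
Y4: ⌊209/2⌋ × 148 = 104 × 148 mm
Y5: ⌊148/2⌋ × 104 = 74 × 104 mm

74 × 104 mm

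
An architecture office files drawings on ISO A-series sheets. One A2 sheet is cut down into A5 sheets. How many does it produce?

Each ISO step halves the sheet: 1 × A2 → 2 × A3 → 4 × A4 → 8 × A5
From A2 to A5 is 3 halving steps: 2^3 = 8.

8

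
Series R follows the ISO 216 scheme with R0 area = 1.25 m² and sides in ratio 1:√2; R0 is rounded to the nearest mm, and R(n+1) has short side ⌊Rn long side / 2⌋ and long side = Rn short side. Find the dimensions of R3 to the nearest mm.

Let R0's short side be w mm. w · w√2 = 1.25 m² = 1,250,000 mm², so w ≈ 940.2 mm and w√2 ≈ 1329.6 mm → R0 = 940 × 1330 mm.
R1: ⌊1330/2⌋ × 940 = 665 × 940 mm
R2: ⌊940/2⌋ × 665 = 470 × 665 mm
R3: ⌊665/2⌋ × 470 = 332 × 470 mm

332 × 470 mm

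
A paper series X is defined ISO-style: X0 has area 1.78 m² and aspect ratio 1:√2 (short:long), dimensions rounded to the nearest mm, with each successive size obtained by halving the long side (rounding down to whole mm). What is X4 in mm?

Let X0's short side be w mm. w · w√2 = 1.78 m² = 1,780,000 mm², so w ≈ 1121.9 mm and w√2 ≈ 1586.6 mm → X0 = 1122 × 1587 mm.
X1: ⌊1587/2⌋ × 1122 = 793 × 1122 mm
X2: ⌊1122/2⌋ × 793 = 561 × 793 mm
X3: ⌊793/2⌋ × 561 = 396 × 561 mm
X4: ⌊561/2⌋ × 396 = 280 × 396 mm

280 × 396 mm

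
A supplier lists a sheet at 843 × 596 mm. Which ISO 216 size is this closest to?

Aspect ratio 843/596 ≈ 1.414 — close to the ISO √2 ≈ 1.414.
In the A-series (A0 area = 1 m²): A1 = 594 × 841 mm.
Off by 4 mm total — nearest standard size.

A1 (594 × 841 mm)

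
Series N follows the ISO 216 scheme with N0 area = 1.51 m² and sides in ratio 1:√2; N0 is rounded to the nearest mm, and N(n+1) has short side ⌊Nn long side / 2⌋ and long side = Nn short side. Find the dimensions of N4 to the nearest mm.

258 × 365 mm

Let N0's short side be w mm. w · w√2 = 1.51 m² = 1,510,000 mm², so w ≈ 1033.3 mm and w√2 ≈ 1461.3 mm → N0 = 1033 × 1461 mm.
N1: ⌊1461/2⌋ × 1033 = 730 × 1033 mm
N2: ⌊1033/2⌋ × 730 = 516 × 730 mm
N3: ⌊730/2⌋ × 516 = 365 × 516 mm
N4: ⌊516/2⌋ × 365 = 258 × 365 mm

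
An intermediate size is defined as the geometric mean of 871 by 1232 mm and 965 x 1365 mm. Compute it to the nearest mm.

Short side: √(871 · 965) = √840515 ≈ 916.8 → 917 mm
Long side: √(1232 · 1365) = √1681680 ≈ 1296.8 → 1297 mm

917 × 1297 mm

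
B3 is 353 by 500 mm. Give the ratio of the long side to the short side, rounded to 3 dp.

500 / 353 = 1.416
ISO 216 targets √2 ≈ 1.414; the +0.002 deviation is from mm rounding.

1.416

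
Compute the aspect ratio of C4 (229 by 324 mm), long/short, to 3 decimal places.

1.415

324 / 229 = 1.415
Matches √2 ≈ 1.414 — the ISO 216 defining ratio.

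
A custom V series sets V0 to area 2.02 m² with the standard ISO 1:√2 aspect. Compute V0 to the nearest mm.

Let the short side be w mm. Then w · w√2 = 2.02 m² = 2,020,000 mm².
w² = 2,020,000/√2, so w ≈ 1195.1 mm; long side = w√2 ≈ 1690.2 mm.

1195 × 1690 mm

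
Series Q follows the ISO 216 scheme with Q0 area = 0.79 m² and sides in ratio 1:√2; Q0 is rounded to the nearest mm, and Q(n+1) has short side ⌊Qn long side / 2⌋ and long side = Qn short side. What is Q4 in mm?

Let Q0's short side be w mm. w · w√2 = 0.79 m² = 790,000 mm², so w ≈ 747.4 mm and w√2 ≈ 1057.0 mm → Q0 = 747 × 1057 mm.
Q1: ⌊1057/2⌋ × 747 = 528 × 747 mm
Q2: ⌊747/2⌋ × 528 = 373 × 528 mm
Q3: ⌊528/2⌋ × 373 = 264 × 373 mm
Q4: ⌊373/2⌋ × 264 = 186 × 264 mm

186 × 264 mm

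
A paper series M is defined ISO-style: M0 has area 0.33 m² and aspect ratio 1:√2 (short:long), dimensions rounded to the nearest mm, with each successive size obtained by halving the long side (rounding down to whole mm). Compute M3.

170 × 241 mm

Let M0's short side be w mm. w · w√2 = 0.33 m² = 330,000 mm², so w ≈ 483.1 mm and w√2 ≈ 683.1 mm → M0 = 483 × 683 mm.
M1: ⌊683/2⌋ × 483 = 341 × 483 mm
M2: ⌊483/2⌋ × 341 = 241 × 341 mm
M3: ⌊341/2⌋ × 241 = 170 × 241 mm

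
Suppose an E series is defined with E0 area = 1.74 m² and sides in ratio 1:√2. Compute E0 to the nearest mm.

1109 × 1569 mm

Let the short side be w mm. Then w · w√2 = 1.74 m² = 1,740,000 mm².
w² = 1,740,000/√2, so w ≈ 1109.2 mm; long side = w√2 ≈ 1568.7 mm.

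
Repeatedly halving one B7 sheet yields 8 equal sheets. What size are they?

B10

8 = 2^3, so 3 halving steps.
B7 → B8 → … → B10 after 3 steps.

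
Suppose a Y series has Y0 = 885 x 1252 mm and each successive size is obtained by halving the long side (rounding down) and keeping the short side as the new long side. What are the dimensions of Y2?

442 × 626 mm

Y1: ⌊1252/2⌋ × 885 = 626 × 885 mm
Y2: ⌊885/2⌋ × 626 = 442 × 626 mm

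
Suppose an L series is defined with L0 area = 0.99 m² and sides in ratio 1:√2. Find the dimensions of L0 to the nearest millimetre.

837 × 1183 mm

Let the short side be w mm. Then w · w√2 = 0.99 m² = 990,000 mm².
w² = 990,000/√2, so w ≈ 836.7 mm; long side = w√2 ≈ 1183.2 mm.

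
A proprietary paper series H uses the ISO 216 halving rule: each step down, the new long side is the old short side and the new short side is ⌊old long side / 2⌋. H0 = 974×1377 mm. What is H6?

H1: ⌊1377/2⌋ × 974 = 688 × 974 mm
H2: ⌊974/2⌋ × 688 = 487 × 688 mm
H3: ⌊688/2⌋ × 487 = 344 × 487 mm
H4: ⌊487/2⌋ × 344 = 243 × 344 mm
H5: ⌊344/2⌋ × 243 = 172 × 243 mm
H6: ⌊243/2⌋ × 172 = 121 × 172 mm

121 × 172 mm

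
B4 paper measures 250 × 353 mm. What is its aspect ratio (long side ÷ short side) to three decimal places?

353 / 250 = 1.412
ISO 216 targets √2 ≈ 1.414; the -0.002 deviation is from mm rounding.

1.412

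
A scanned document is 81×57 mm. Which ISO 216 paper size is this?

C8 (57 × 81 mm)

Aspect ratio 81/57 ≈ 1.421 — close to the ISO √2 ≈ 1.414.
In the C-series (envelope sizes, between A and B): C8 = 57 × 81 mm.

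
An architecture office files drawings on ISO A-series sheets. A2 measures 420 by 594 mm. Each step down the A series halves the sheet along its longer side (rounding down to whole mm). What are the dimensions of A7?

A3: ⌊594/2⌋ × 420 = 297 × 420 mm
A4: ⌊420/2⌋ × 297 = 210 × 297 mm
A5: ⌊297/2⌋ × 210 = 148 × 210 mm
A6: ⌊210/2⌋ × 148 = 105 × 148 mm
A7: ⌊148/2⌋ × 105 = 74 × 105 mm

74 × 105 mm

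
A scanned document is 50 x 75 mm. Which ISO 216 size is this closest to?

A8 (52 × 74 mm)

Aspect ratio 75/50 ≈ 1.500 (ISO target is √2 ≈ 1.414).
In the A-series (A0 area = 1 m²): A8 = 52 × 74 mm.
Off by 3 mm total — nearest standard size.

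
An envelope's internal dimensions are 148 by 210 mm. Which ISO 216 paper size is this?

A5 (148 × 210 mm)

Aspect ratio 210/148 ≈ 1.419 — close to the ISO √2 ≈ 1.414.
In the A-series (A0 area = 1 m²): A5 = 148 × 210 mm.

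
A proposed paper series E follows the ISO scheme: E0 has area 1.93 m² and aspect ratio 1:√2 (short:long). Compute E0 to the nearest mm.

1168 × 1652 mm

Let the short side be w mm. Then w · w√2 = 1.93 m² = 1,930,000 mm².
w² = 1,930,000/√2, so w ≈ 1168.2 mm; long side = w√2 ≈ 1652.1 mm.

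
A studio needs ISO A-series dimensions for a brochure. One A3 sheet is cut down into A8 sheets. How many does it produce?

32

A3 = 297 × 420 mm; A8 = 52 × 74 mm.
Each halving step doubles the count; 5 steps from A3 to A8.
2^5 = 32.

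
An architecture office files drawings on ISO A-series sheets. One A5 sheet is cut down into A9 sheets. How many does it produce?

16

A5 = 148 × 210 mm; A9 = 37 × 52 mm.
Each halving step doubles the count; 4 steps from A5 to A9.
2^4 = 16.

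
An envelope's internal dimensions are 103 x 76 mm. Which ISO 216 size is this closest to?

A7 (74 × 105 mm)

Aspect ratio 103/76 ≈ 1.355 (ISO target is √2 ≈ 1.414).
In the A-series (A0 area = 1 m²): A7 = 74 × 105 mm.
Off by 4 mm total — nearest standard size.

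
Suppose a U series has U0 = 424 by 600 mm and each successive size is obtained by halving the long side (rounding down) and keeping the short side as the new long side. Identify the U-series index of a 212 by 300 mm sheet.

U0: 424 × 600 mm
U1: 300 × 424 mm
U2: 212 × 300 mm
U3: 150 × 212 mm
→ matches U2.

U2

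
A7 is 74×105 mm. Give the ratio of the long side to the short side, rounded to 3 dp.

105 / 74 = 1.419
ISO 216 targets √2 ≈ 1.414; the +0.005 deviation is from mm rounding.

1.419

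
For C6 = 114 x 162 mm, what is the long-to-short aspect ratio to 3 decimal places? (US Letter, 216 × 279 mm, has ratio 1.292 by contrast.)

1.421

162 / 114 = 1.421
ISO 216 targets √2 ≈ 1.414; the +0.007 deviation is from mm rounding.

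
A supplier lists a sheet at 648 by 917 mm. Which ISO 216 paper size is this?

Aspect ratio 917/648 ≈ 1.415 — close to the ISO √2 ≈ 1.414.
In the C-series (envelope sizes, between A and B): C1 = 648 × 917 mm.

C1 (648 × 917 mm)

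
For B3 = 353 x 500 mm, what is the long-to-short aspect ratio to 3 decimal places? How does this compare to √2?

1.416

500 / 353 = 1.416
ISO 216 targets √2 ≈ 1.414; the +0.002 deviation is from mm rounding.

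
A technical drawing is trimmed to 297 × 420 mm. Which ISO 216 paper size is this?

Aspect ratio 420/297 ≈ 1.414 — close to the ISO √2 ≈ 1.414.
In the A-series (A0 area = 1 m²): A3 = 297 × 420 mm.

A3 (297 × 420 mm)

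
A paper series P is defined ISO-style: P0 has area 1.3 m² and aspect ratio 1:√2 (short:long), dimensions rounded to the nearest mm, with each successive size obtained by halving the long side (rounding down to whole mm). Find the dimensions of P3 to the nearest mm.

Let P0's short side be w mm. w · w√2 = 1.3 m² = 1,300,000 mm², so w ≈ 958.8 mm and w√2 ≈ 1355.9 mm → P0 = 959 × 1356 mm.
P1: ⌊1356/2⌋ × 959 = 678 × 959 mm
P2: ⌊959/2⌋ × 678 = 479 × 678 mm
P3: ⌊678/2⌋ × 479 = 339 × 479 mm

339 × 479 mm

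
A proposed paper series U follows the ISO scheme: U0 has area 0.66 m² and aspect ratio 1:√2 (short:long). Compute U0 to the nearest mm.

Let the short side be w mm. Then w · w√2 = 0.66 m² = 660,000 mm².
w² = 660,000/√2, so w ≈ 683.1 mm; long side = w√2 ≈ 966.1 mm.

683 × 966 mm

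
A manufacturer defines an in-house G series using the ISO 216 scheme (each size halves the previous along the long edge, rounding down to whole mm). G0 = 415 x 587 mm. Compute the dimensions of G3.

G1: ⌊587/2⌋ × 415 = 293 × 415 mm
G2: ⌊415/2⌋ × 293 = 207 × 293 mm
G3: ⌊293/2⌋ × 207 = 146 × 207 mm

146 × 207 mm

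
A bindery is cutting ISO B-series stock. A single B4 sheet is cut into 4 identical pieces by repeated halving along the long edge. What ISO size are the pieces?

B6

4 = 2^2, so 2 halving steps.
B4 → B5 → … → B6 after 2 steps.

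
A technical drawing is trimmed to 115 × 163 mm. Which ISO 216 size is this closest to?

C6 (114 × 162 mm)

Aspect ratio 163/115 ≈ 1.417 — close to the ISO √2 ≈ 1.414.
In the C-series (envelope sizes, between A and B): C6 = 114 × 162 mm.
Off by 2 mm total — nearest standard size.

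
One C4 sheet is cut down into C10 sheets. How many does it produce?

64

C4 = 229 × 324 mm; C10 = 28 × 40 mm.
Each halving step doubles the count; 6 steps from C4 to C10.
2^6 = 64.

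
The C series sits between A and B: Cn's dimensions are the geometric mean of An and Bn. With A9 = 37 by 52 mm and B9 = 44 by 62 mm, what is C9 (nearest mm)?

Short side: √(37 · 44) = √1628 ≈ 40.3 → 40 mm
Long side: √(52 · 62) = √3224 ≈ 56.8 → 57 mm

40 × 57 mm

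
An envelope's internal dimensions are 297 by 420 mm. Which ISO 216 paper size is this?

Aspect ratio 420/297 ≈ 1.414 — close to the ISO √2 ≈ 1.414.
In the A-series (A0 area = 1 m²): A3 = 297 × 420 mm.

A3 (297 × 420 mm)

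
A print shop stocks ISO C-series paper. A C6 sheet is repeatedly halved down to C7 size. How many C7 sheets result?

2

Each ISO step halves the sheet: 1 × C6 → 2 × C7
From C6 to C7 is 1 halving step: 2^1 = 2.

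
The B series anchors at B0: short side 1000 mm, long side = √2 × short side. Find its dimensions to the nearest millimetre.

Short side = 1000 mm; long side = 1000√2 ≈ 1414.2 mm.

1000 × 1414 mm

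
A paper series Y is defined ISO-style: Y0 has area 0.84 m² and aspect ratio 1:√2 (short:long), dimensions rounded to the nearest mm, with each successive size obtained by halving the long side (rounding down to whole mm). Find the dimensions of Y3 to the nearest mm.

Let Y0's short side be w mm. w · w√2 = 0.84 m² = 840,000 mm², so w ≈ 770.7 mm and w√2 ≈ 1089.9 mm → Y0 = 771 × 1090 mm.
Y1: ⌊1090/2⌋ × 771 = 545 × 771 mm
Y2: ⌊771/2⌋ × 545 = 385 × 545 mm
Y3: ⌊545/2⌋ × 385 = 272 × 385 mm

272 × 385 mm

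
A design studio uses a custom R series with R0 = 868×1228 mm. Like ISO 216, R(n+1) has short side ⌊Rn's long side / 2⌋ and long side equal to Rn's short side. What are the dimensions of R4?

217 × 307 mm

R1: ⌊1228/2⌋ × 868 = 614 × 868 mm
R2: ⌊868/2⌋ × 614 = 434 × 614 mm
R3: ⌊614/2⌋ × 434 = 307 × 434 mm
R4: ⌊434/2⌋ × 307 = 217 × 307 mm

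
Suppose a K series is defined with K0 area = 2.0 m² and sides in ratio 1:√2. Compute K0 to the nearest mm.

1189 × 1682 mm

Let the short side be w mm. Then w · w√2 = 2.0 m² = 2,000,000 mm².
w² = 2,000,000/√2, so w ≈ 1189.2 mm; long side = w√2 ≈ 1681.8 mm.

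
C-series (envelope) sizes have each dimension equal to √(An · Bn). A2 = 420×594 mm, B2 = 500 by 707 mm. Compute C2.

458 × 648 mm

Short side: √(420 · 500) = √210000 ≈ 458.3 → 458 mm
Long side: √(594 · 707) = √419958 ≈ 648.0 → 648 mm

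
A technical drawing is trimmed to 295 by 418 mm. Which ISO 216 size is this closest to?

Aspect ratio 418/295 ≈ 1.417 — close to the ISO √2 ≈ 1.414.
In the A-series (A0 area = 1 m²): A3 = 297 × 420 mm.
Off by 4 mm total — nearest standard size.

A3 (297 × 420 mm)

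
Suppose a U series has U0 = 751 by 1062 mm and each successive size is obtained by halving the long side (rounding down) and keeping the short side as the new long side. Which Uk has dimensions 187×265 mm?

U0: 751 × 1062 mm
U1: 531 × 751 mm
U2: 375 × 531 mm
U3: 265 × 375 mm
U4: 187 × 265 mm
U5: 132 × 187 mm
→ matches U4.

U4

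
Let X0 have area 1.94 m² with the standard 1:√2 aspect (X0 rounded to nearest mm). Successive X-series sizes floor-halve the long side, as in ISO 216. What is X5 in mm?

207 × 292 mm

Let X0's short side be w mm. w · w√2 = 1.94 m² = 1,940,000 mm², so w ≈ 1171.2 mm and w√2 ≈ 1656.4 mm → X0 = 1171 × 1656 mm.
X1: ⌊1656/2⌋ × 1171 = 828 × 1171 mm
X2: ⌊1171/2⌋ × 828 = 585 × 828 mm
X3: ⌊828/2⌋ × 585 = 414 × 585 mm
X4: ⌊585/2⌋ × 414 = 292 × 414 mm
X5: ⌊414/2⌋ × 292 = 207 × 292 mm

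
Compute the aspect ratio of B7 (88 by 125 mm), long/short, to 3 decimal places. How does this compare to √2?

1.420

125 / 88 = 1.420
ISO 216 targets √2 ≈ 1.414; the +0.006 deviation is from mm rounding.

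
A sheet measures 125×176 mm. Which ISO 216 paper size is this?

Aspect ratio 176/125 ≈ 1.408 — close to the ISO √2 ≈ 1.414.
In the B-series (B0 = 1000 × 1414 mm): B6 = 125 × 176 mm.

B6 (125 × 176 mm)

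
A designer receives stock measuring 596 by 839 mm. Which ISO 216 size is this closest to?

Aspect ratio 839/596 ≈ 1.408 — close to the ISO √2 ≈ 1.414.
In the A-series (A0 area = 1 m²): A1 = 594 × 841 mm.
Off by 4 mm total — nearest standard size.

A1 (594 × 841 mm)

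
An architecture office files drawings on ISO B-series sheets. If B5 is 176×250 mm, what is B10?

B6: ⌊250/2⌋ × 176 = 125 × 176 mm
B7: ⌊176/2⌋ × 125 = 88 × 125 mm
B8: ⌊125/2⌋ × 88 = 62 × 88 mm
B9: ⌊88/2⌋ × 62 = 44 × 62 mm
B10: ⌊62/2⌋ × 44 = 31 × 44 mm

31 × 44 mm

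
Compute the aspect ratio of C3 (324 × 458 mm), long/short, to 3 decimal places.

1.414

458 / 324 = 1.414
Matches √2 ≈ 1.414 — the ISO 216 defining ratio.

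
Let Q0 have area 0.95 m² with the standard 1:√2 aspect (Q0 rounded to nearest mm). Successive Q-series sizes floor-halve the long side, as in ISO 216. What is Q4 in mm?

Let Q0's short side be w mm. w · w√2 = 0.95 m² = 950,000 mm², so w ≈ 819.6 mm and w√2 ≈ 1159.1 mm → Q0 = 820 × 1159 mm.
Q1: ⌊1159/2⌋ × 820 = 579 × 820 mm
Q2: ⌊820/2⌋ × 579 = 410 × 579 mm
Q3: ⌊579/2⌋ × 410 = 289 × 410 mm
Q4: ⌊410/2⌋ × 289 = 205 × 289 mm

205 × 289 mm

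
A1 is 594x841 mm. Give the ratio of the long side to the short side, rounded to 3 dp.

1.416

841 / 594 = 1.416
ISO 216 targets √2 ≈ 1.414; the +0.002 deviation is from mm rounding.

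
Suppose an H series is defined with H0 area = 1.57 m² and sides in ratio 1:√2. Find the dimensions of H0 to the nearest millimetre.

1054 × 1490 mm

Let the short side be w mm. Then w · w√2 = 1.57 m² = 1,570,000 mm².
w² = 1,570,000/√2, so w ≈ 1053.6 mm; long side = w√2 ≈ 1490.1 mm.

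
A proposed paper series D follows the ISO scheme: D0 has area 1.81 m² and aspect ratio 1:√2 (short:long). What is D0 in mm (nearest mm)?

Let the short side be w mm. Then w · w√2 = 1.81 m² = 1,810,000 mm².
w² = 1,810,000/√2, so w ≈ 1131.3 mm; long side = w√2 ≈ 1599.9 mm.

1131 × 1600 mm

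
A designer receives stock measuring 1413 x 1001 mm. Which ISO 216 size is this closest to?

Aspect ratio 1413/1001 ≈ 1.412 — close to the ISO √2 ≈ 1.414.
In the B-series (B0 = 1000 × 1414 mm): B0 = 1000 × 1414 mm.
Off by 2 mm total — nearest standard size.

B0 (1000 × 1414 mm)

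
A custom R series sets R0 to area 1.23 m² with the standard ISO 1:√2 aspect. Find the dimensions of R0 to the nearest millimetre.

Let the short side be w mm. Then w · w√2 = 1.23 m² = 1,230,000 mm².
w² = 1,230,000/√2, so w ≈ 932.6 mm; long side = w√2 ≈ 1318.9 mm.

933 × 1319 mm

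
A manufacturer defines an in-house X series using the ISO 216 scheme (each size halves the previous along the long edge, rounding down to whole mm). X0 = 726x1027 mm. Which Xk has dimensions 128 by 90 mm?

X6

X0: 726 × 1027 mm
X1: 513 × 726 mm
X2: 363 × 513 mm
X3: 256 × 363 mm
X4: 181 × 256 mm
X5: 128 × 181 mm
X6: 90 × 128 mm
X7: 64 × 90 mm
→ matches X6.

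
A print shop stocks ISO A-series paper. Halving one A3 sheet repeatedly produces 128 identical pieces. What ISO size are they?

A10

128 = 2^7, so 7 halving steps.
A3 → A4 → … → A10 after 7 steps.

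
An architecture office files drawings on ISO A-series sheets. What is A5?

A0 = 841 × 1189 mm (A0 has area 1 m², aspect 1:√2).
A1: ⌊1189/2⌋ × 841 = 594 × 841 mm
A2: ⌊841/2⌋ × 594 = 420 × 594 mm
A3: ⌊594/2⌋ × 420 = 297 × 420 mm
A4: ⌊420/2⌋ × 297 = 210 × 297 mm
A5: ⌊297/2⌋ × 210 = 148 × 210 mm

148 × 210 mm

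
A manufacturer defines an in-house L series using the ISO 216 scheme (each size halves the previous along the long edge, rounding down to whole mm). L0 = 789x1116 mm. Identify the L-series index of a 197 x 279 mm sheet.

L0: 789 × 1116 mm
L1: 558 × 789 mm
L2: 394 × 558 mm
L3: 279 × 394 mm
L4: 197 × 279 mm
L5: 139 × 197 mm
→ matches L4.

L4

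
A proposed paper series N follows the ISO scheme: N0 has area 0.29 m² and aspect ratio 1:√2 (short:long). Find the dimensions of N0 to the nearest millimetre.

Let the short side be w mm. Then w · w√2 = 0.29 m² = 290,000 mm².
w² = 290,000/√2, so w ≈ 452.8 mm; long side = w√2 ≈ 640.4 mm.

453 × 640 mm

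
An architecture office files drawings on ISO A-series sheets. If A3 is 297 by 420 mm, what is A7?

74 × 105 mm

A4: ⌊420/2⌋ × 297 = 210 × 297 mm
A5: ⌊297/2⌋ × 210 = 148 × 210 mm
A6: ⌊210/2⌋ × 148 = 105 × 148 mm
A7: ⌊148/2⌋ × 105 = 74 × 105 mm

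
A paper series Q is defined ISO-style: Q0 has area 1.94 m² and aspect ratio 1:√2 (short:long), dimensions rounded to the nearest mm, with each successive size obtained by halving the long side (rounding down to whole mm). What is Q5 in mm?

207 × 292 mm

Let Q0's short side be w mm. w · w√2 = 1.94 m² = 1,940,000 mm², so w ≈ 1171.2 mm and w√2 ≈ 1656.4 mm → Q0 = 1171 × 1656 mm.
Q1: ⌊1656/2⌋ × 1171 = 828 × 1171 mm
Q2: ⌊1171/2⌋ × 828 = 585 × 828 mm
Q3: ⌊828/2⌋ × 585 = 414 × 585 mm
Q4: ⌊585/2⌋ × 414 = 292 × 414 mm
Q5: ⌊414/2⌋ × 292 = 207 × 292 mm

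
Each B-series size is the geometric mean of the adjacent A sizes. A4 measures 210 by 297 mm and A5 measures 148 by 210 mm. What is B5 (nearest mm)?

176 × 250 mm

Short side: √(210 · 148) = √31080 ≈ 176.3 → 176 mm
Long side: √(297 · 210) = √62370 ≈ 249.7 → 250 mm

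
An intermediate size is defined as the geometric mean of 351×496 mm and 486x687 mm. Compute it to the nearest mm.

Short side: √(351 · 486) = √170586 ≈ 413.0 → 413 mm
Long side: √(496 · 687) = √340752 ≈ 583.7 → 584 mm

413 × 584 mm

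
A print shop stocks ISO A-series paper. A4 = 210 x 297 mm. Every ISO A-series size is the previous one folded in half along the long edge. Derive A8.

52 × 74 mm

A5: ⌊297/2⌋ × 210 = 148 × 210 mm
A6: ⌊210/2⌋ × 148 = 105 × 148 mm
A7: ⌊148/2⌋ × 105 = 74 × 105 mm
A8: ⌊105/2⌋ × 74 = 52 × 74 mm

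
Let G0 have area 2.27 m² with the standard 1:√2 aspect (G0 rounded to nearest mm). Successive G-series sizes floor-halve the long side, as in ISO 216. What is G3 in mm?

448 × 633 mm

Let G0's short side be w mm. w · w√2 = 2.27 m² = 2,270,000 mm², so w ≈ 1266.9 mm and w√2 ≈ 1791.7 mm → G0 = 1267 × 1792 mm.
G1: ⌊1792/2⌋ × 1267 = 896 × 1267 mm
G2: ⌊1267/2⌋ × 896 = 633 × 896 mm
G3: ⌊896/2⌋ × 633 = 448 × 633 mm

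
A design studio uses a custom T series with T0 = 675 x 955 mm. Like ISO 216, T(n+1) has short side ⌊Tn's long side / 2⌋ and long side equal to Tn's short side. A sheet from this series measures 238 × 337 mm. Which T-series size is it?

T0: 675 × 955 mm
T1: 477 × 675 mm
T2: 337 × 477 mm
T3: 238 × 337 mm
T4: 168 × 238 mm
→ matches T3.

T3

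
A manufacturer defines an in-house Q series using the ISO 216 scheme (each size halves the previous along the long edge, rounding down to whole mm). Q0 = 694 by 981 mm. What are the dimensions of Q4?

Q1: ⌊981/2⌋ × 694 = 490 × 694 mm
Q2: ⌊694/2⌋ × 490 = 347 × 490 mm
Q3: ⌊490/2⌋ × 347 = 245 × 347 mm
Q4: ⌊347/2⌋ × 245 = 173 × 245 mm

173 × 245 mm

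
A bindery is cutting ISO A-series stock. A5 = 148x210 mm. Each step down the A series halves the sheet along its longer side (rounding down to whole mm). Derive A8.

52 × 74 mm

A6: ⌊210/2⌋ × 148 = 105 × 148 mm
A7: ⌊148/2⌋ × 105 = 74 × 105 mm
A8: ⌊105/2⌋ × 74 = 52 × 74 mm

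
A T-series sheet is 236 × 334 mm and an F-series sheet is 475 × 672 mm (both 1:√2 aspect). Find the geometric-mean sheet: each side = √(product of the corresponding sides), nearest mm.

335 × 474 mm

Short side: √(236 · 475) = √112100 ≈ 334.8 → 335 mm
Long side: √(334 · 672) = √224448 ≈ 473.8 → 474 mm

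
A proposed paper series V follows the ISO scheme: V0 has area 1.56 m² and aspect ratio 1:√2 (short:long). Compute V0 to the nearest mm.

1050 × 1485 mm

Let the short side be w mm. Then w · w√2 = 1.56 m² = 1,560,000 mm².
w² = 1,560,000/√2, so w ≈ 1050.3 mm; long side = w√2 ≈ 1485.3 mm.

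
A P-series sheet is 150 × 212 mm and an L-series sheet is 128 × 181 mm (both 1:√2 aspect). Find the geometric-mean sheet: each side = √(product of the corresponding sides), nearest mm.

Short side: √(150 · 128) = √19200 ≈ 138.6 → 139 mm
Long side: √(212 · 181) = √38372 ≈ 195.9 → 196 mm

139 × 196 mm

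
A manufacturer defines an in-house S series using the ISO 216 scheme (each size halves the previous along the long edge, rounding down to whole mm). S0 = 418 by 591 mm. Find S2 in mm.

209 × 295 mm

S1: ⌊591/2⌋ × 418 = 295 × 418 mm
S2: ⌊418/2⌋ × 295 = 209 × 295 mm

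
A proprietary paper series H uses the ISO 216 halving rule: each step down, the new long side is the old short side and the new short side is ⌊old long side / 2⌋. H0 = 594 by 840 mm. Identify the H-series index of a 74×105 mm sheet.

H0: 594 × 840 mm
H1: 420 × 594 mm
H2: 297 × 420 mm
H3: 210 × 297 mm
H4: 148 × 210 mm
H5: 105 × 148 mm
H6: 74 × 105 mm
H7: 52 × 74 mm
→ matches H6.

H6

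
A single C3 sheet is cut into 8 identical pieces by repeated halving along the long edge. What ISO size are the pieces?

C6

8 = 2^3, so 3 halving steps.
C3 → C4 → … → C6 after 3 steps.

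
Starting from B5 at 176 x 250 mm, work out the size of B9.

B6: ⌊250/2⌋ × 176 = 125 × 176 mm
B7: ⌊176/2⌋ × 125 = 88 × 125 mm
B8: ⌊125/2⌋ × 88 = 62 × 88 mm
B9: ⌊88/2⌋ × 62 = 44 × 62 mm

44 × 62 mm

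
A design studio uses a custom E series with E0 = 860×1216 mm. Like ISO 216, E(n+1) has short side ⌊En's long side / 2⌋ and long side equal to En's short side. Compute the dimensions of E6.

107 × 152 mm

E1 = 608 × 860 mm (from E0 by 1 halving).
E2: ⌊860/2⌋ × 608 = 430 × 608 mm
E3: ⌊608/2⌋ × 430 = 304 × 430 mm
E4: ⌊430/2⌋ × 304 = 215 × 304 mm
E5: ⌊304/2⌋ × 215 = 152 × 215 mm
E6: ⌊215/2⌋ × 152 = 107 × 152 mm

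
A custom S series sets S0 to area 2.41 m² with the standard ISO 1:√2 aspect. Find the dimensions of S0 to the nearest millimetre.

Let the short side be w mm. Then w · w√2 = 2.41 m² = 2,410,000 mm².
w² = 2,410,000/√2, so w ≈ 1305.4 mm; long side = w√2 ≈ 1846.1 mm.

1305 × 1846 mm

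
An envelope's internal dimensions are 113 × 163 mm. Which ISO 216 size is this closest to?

Aspect ratio 163/113 ≈ 1.442 (ISO target is √2 ≈ 1.414).
In the C-series (envelope sizes, between A and B): C6 = 114 × 162 mm.
Off by 2 mm total — nearest standard size.

C6 (114 × 162 mm)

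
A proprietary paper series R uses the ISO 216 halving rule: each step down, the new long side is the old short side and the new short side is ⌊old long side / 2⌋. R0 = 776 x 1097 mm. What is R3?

274 × 388 mm

R1: ⌊1097/2⌋ × 776 = 548 × 776 mm
R2: ⌊776/2⌋ × 548 = 388 × 548 mm
R3: ⌊548/2⌋ × 388 = 274 × 388 mm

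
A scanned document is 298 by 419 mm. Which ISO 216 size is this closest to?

A3 (297 × 420 mm)

Aspect ratio 419/298 ≈ 1.406 — close to the ISO √2 ≈ 1.414.
In the A-series (A0 area = 1 m²): A3 = 297 × 420 mm.
Off by 2 mm total — nearest standard size.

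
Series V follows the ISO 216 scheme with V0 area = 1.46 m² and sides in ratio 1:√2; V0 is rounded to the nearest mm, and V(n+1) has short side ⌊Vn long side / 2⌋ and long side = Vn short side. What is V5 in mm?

Let V0's short side be w mm. w · w√2 = 1.46 m² = 1,460,000 mm², so w ≈ 1016.1 mm and w√2 ≈ 1436.9 mm → V0 = 1016 × 1437 mm.
V1: ⌊1437/2⌋ × 1016 = 718 × 1016 mm
V2: ⌊1016/2⌋ × 718 = 508 × 718 mm
V3: ⌊718/2⌋ × 508 = 359 × 508 mm
V4: ⌊508/2⌋ × 359 = 254 × 359 mm
V5: ⌊359/2⌋ × 254 = 179 × 254 mm

179 × 254 mm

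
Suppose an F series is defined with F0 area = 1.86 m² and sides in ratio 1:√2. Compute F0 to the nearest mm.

1147 × 1622 mm

Let the short side be w mm. Then w · w√2 = 1.86 m² = 1,860,000 mm².
w² = 1,860,000/√2, so w ≈ 1146.8 mm; long side = w√2 ≈ 1621.9 mm.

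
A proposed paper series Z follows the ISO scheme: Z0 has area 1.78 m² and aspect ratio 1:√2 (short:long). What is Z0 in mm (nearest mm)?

Let the short side be w mm. Then w · w√2 = 1.78 m² = 1,780,000 mm².
w² = 1,780,000/√2, so w ≈ 1121.9 mm; long side = w√2 ≈ 1586.6 mm.

1122 × 1587 mm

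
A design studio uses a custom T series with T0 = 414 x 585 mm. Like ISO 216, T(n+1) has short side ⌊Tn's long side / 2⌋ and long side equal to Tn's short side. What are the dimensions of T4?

T1: ⌊585/2⌋ × 414 = 292 × 414 mm
T2: ⌊414/2⌋ × 292 = 207 × 292 mm
T3: ⌊292/2⌋ × 207 = 146 × 207 mm
T4: ⌊207/2⌋ × 146 = 103 × 146 mm

103 × 146 mm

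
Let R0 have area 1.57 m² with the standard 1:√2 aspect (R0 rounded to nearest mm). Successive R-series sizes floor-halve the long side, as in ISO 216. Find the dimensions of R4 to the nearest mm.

Let R0's short side be w mm. w · w√2 = 1.57 m² = 1,570,000 mm², so w ≈ 1053.6 mm and w√2 ≈ 1490.1 mm → R0 = 1054 × 1490 mm.
R1: ⌊1490/2⌋ × 1054 = 745 × 1054 mm
R2: ⌊1054/2⌋ × 745 = 527 × 745 mm
R3: ⌊745/2⌋ × 527 = 372 × 527 mm
R4: ⌊527/2⌋ × 372 = 263 × 372 mm

263 × 372 mm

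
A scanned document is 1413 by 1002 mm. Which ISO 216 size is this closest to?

Aspect ratio 1413/1002 ≈ 1.410 — close to the ISO √2 ≈ 1.414.
In the B-series (B0 = 1000 × 1414 mm): B0 = 1000 × 1414 mm.
Off by 3 mm total — nearest standard size.

B0 (1000 × 1414 mm)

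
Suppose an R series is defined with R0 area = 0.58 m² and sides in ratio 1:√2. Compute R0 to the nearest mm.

640 × 906 mm

Let the short side be w mm. Then w · w√2 = 0.58 m² = 580,000 mm².
w² = 580,000/√2, so w ≈ 640.4 mm; long side = w√2 ≈ 905.7 mm.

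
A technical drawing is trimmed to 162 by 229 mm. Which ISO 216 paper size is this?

C5 (162 × 229 mm)

Aspect ratio 229/162 ≈ 1.414 — close to the ISO √2 ≈ 1.414.
In the C-series (envelope sizes, between A and B): C5 = 162 × 229 mm.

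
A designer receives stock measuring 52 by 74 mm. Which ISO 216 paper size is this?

Aspect ratio 74/52 ≈ 1.423 — close to the ISO √2 ≈ 1.414.
In the A-series (A0 area = 1 m²): A8 = 52 × 74 mm.

A8 (52 × 74 mm)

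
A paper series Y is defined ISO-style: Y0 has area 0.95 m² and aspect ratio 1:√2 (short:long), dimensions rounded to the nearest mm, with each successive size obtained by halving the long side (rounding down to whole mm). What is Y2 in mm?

Let Y0's short side be w mm. w · w√2 = 0.95 m² = 950,000 mm², so w ≈ 819.6 mm and w√2 ≈ 1159.1 mm → Y0 = 820 × 1159 mm.
Y1: ⌊1159/2⌋ × 820 = 579 × 820 mm
Y2: ⌊820/2⌋ × 579 = 410 × 579 mm

410 × 579 mm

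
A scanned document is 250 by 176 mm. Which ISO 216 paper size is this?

Aspect ratio 250/176 ≈ 1.420 — close to the ISO √2 ≈ 1.414.
In the B-series (B0 = 1000 × 1414 mm): B5 = 176 × 250 mm.

B5 (176 × 250 mm)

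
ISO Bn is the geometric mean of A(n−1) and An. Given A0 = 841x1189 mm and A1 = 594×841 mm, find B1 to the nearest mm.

Short side: √(841 · 594) = √499554 ≈ 706.8 → 707 mm
Long side: √(1189 · 841) = √999949 ≈ 1000.0 → 1000 mm

707 × 1000 mm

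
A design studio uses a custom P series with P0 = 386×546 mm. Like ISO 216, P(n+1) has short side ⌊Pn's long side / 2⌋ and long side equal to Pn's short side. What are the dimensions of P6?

48 × 68 mm

P1: ⌊546/2⌋ × 386 = 273 × 386 mm
P2: ⌊386/2⌋ × 273 = 193 × 273 mm
P3: ⌊273/2⌋ × 193 = 136 × 193 mm
P4: ⌊193/2⌋ × 136 = 96 × 136 mm
P5: ⌊136/2⌋ × 96 = 68 × 96 mm
P6: ⌊96/2⌋ × 68 = 48 × 68 mm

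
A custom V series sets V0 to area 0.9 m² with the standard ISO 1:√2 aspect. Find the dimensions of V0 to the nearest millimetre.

Let the short side be w mm. Then w · w√2 = 0.9 m² = 900,000 mm².
w² = 900,000/√2, so w ≈ 797.7 mm; long side = w√2 ≈ 1128.2 mm.

798 × 1128 mm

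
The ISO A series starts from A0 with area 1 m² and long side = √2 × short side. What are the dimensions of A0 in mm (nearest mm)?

Let the short side be w mm. Then the long side is w√2 and w · w√2 = 10⁶ mm².
w² = 10⁶/√2, so w = 1000 / 2^(1/4) ≈ 840.9 mm; long side = 1000 · 2^(1/4) ≈ 1189.2 mm.

841 × 1189 mm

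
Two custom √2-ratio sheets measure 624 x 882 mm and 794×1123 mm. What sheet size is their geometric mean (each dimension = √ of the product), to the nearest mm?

Short side: √(624 · 794) = √495456 ≈ 703.9 → 704 mm
Long side: √(882 · 1123) = √990486 ≈ 995.2 → 995 mm

704 × 995 mm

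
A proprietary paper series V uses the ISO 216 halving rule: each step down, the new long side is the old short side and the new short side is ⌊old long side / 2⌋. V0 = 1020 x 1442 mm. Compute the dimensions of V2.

V1: ⌊1442/2⌋ × 1020 = 721 × 1020 mm
V2: ⌊1020/2⌋ × 721 = 510 × 721 mm

510 × 721 mm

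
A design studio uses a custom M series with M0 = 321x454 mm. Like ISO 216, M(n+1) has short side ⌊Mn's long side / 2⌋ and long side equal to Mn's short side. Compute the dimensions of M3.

113 × 160 mm

M1: ⌊454/2⌋ × 321 = 227 × 321 mm
M2: ⌊321/2⌋ × 227 = 160 × 227 mm
M3: ⌊227/2⌋ × 160 = 113 × 160 mm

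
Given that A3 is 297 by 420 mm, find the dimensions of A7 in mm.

74 × 105 mm

A4: ⌊420/2⌋ × 297 = 210 × 297 mm
A5: ⌊297/2⌋ × 210 = 148 × 210 mm
A6: ⌊210/2⌋ × 148 = 105 × 148 mm
A7: ⌊148/2⌋ × 105 = 74 × 105 mm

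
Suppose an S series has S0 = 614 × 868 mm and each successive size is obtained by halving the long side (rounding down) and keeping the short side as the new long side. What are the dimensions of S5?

108 × 153 mm

S1: ⌊868/2⌋ × 614 = 434 × 614 mm
S2: ⌊614/2⌋ × 434 = 307 × 434 mm
S3: ⌊434/2⌋ × 307 = 217 × 307 mm
S4: ⌊307/2⌋ × 217 = 153 × 217 mm
S5: ⌊217/2⌋ × 153 = 108 × 153 mm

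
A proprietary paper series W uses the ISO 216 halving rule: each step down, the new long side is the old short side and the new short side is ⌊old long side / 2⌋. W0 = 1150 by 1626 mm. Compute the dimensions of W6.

143 × 203 mm

W1: ⌊1626/2⌋ × 1150 = 813 × 1150 mm
W2: ⌊1150/2⌋ × 813 = 575 × 813 mm
W3: ⌊813/2⌋ × 575 = 406 × 575 mm
W4: ⌊575/2⌋ × 406 = 287 × 406 mm
W5: ⌊406/2⌋ × 287 = 203 × 287 mm
W6: ⌊287/2⌋ × 203 = 143 × 203 mm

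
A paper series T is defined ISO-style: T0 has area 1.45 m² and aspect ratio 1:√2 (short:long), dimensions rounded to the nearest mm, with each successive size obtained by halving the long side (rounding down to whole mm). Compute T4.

253 × 358 mm

Let T0's short side be w mm. w · w√2 = 1.45 m² = 1,450,000 mm², so w ≈ 1012.6 mm and w√2 ≈ 1432.0 mm → T0 = 1013 × 1432 mm.
T1: ⌊1432/2⌋ × 1013 = 716 × 1013 mm
T2: ⌊1013/2⌋ × 716 = 506 × 716 mm
T3: ⌊716/2⌋ × 506 = 358 × 506 mm
T4: ⌊506/2⌋ × 358 = 253 × 358 mm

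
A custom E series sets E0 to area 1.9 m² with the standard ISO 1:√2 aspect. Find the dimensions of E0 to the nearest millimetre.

Let the short side be w mm. Then w · w√2 = 1.9 m² = 1,900,000 mm².
w² = 1,900,000/√2, so w ≈ 1159.1 mm; long side = w√2 ≈ 1639.2 mm.

1159 × 1639 mm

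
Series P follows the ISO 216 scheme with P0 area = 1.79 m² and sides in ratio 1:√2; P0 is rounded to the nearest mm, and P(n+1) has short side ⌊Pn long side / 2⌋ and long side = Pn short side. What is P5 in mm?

Let P0's short side be w mm. w · w√2 = 1.79 m² = 1,790,000 mm², so w ≈ 1125.0 mm and w√2 ≈ 1591.1 mm → P0 = 1125 × 1591 mm.
P1: ⌊1591/2⌋ × 1125 = 795 × 1125 mm
P2: ⌊1125/2⌋ × 795 = 562 × 795 mm
P3: ⌊795/2⌋ × 562 = 397 × 562 mm
P4: ⌊562/2⌋ × 397 = 281 × 397 mm
P5: ⌊397/2⌋ × 281 = 198 × 281 mm

198 × 281 mm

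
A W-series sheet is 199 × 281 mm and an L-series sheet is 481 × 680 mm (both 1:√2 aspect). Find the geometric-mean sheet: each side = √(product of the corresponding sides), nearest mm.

Short side: √(199 · 481) = √95719 ≈ 309.4 → 309 mm
Long side: √(281 · 680) = √191080 ≈ 437.1 → 437 mm

309 × 437 mm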